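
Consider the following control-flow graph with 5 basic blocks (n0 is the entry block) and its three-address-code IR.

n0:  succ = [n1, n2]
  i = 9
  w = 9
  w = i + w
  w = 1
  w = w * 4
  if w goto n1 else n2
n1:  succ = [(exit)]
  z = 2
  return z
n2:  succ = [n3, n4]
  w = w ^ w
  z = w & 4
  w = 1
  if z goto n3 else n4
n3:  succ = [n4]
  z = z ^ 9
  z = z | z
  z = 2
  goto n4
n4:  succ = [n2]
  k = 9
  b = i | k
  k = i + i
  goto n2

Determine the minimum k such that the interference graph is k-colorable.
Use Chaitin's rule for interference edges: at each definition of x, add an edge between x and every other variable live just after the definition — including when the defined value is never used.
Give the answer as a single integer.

Per-block:
  n0: {i,w} / ∅
  n1: {z} / ∅
  n2: {w,z} / {w}
  n3: {z} / {z}
  n4: {b,k} / {i}

Liveness:
  live n0: ∅→{i,w}
  live n1: ∅→∅
  live n2: {i,w}→{i,w,z}
  live n3: {i,w,z}→{i,w}
  live n4: {i,w}→{i,w}

Conflict graph:
  b: {i,w}
  i: {b,k,w,z}
  k: {i,w}
  w: {b,i,k,z}
  z: {i,w}

Chromatic number:
  clique {b,i,w} ⇒ need ≥ 3
  assign b→c2 i→c0 k→c2 w→c1 z→c2 — no edge inside a register ⇒ χ ≤ 3
  χ = 3

Answer: 3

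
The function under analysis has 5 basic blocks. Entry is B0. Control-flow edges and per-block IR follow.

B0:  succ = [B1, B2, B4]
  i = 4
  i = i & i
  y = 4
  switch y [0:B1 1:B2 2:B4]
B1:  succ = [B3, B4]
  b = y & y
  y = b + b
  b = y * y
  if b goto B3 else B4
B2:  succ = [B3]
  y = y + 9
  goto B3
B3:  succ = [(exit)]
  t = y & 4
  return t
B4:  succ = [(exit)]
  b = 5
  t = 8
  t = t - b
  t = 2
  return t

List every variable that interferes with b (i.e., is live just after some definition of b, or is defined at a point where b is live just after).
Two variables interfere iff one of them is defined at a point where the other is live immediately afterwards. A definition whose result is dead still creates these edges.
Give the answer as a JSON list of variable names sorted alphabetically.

Answer: ["t", "y"]

Derivation:
Block summaries:
  B0: {i,y} / ∅
  B1: {b,y} / {y}
  B2: {y} / {y}
  B3: {t} / {y}
  B4: {b,t} / ∅

Live sets:
  B0: in=∅ out={y}
  B1: in={y} out={y}
  B2: in={y} out={y}
  B3: in={y} out=∅
  B4: in=∅ out=∅

Interference:
  b — {t,y}
  i — ∅
  t — {b}
  y — {b}

N(b) = ["t", "y"]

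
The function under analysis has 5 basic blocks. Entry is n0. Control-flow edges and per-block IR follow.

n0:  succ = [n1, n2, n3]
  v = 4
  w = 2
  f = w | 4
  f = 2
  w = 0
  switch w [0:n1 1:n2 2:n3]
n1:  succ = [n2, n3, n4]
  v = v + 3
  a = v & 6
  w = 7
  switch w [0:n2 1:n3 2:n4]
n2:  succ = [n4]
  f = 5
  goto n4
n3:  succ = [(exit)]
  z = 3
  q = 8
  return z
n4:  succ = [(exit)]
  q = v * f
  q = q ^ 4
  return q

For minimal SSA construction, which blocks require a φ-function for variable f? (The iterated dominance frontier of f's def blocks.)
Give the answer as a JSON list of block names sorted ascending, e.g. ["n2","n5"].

idom tree: n1←n0 n2←n0 n3←n0 n4←n0
Dom at joins:
  n2: preds {n0,n1}: {n0} ∩ {n0,n1} = {n0}; idom=n0
  n3: preds {n0,n1}: {n0} ∩ {n0,n1} = {n0}; idom=n0
  n4: preds {n1,n2}: {n0,n1} ∩ {n0,n2} = {n0}; idom=n0

DF derivation:
  n2←n0: walk · to n0
  n2←n1: walk n1 to n0
  n3←n0: walk · to n0
  n3←n1: walk n1 to n0
  n4←n1: walk n1 to n0
  n4←n2: walk n2 to n0
  n0 → ∅
  n1 → {n2,n3,n4}
  n2 → {n4}
  n3 → ∅
  n4 → ∅

φ for f: defs {n0,n2}
  DF⁺ = {n4}

Answer: ["n4"]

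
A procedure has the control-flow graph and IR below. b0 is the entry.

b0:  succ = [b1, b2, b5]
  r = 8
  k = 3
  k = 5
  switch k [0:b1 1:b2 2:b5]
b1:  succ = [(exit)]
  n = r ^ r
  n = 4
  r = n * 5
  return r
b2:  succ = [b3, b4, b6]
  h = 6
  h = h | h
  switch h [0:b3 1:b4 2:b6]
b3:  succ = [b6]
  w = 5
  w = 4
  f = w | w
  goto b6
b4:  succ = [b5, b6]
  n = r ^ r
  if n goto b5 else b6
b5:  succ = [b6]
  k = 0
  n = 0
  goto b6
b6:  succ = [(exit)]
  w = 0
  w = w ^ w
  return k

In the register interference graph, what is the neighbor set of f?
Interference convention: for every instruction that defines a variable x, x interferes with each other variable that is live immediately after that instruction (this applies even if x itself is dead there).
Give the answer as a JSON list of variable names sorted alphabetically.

def/use:
  b0 def {k,r} use ∅
  b1 def {n,r} use {r}
  b2 def {h} use ∅
  b3 def {f,w} use ∅
  b4 def {n} use {r}
  b5 def {k,n} use ∅
  b6 def {w} use {k}

Live sets:
  live b0: ∅→{k,r}
  live b1: {r}→∅
  live b2: {k,r}→{k,r}
  live b3: {k}→{k}
  live b4: {k,r}→{k}
  live b5: ∅→{k}
  live b6: {k}→∅

Conflict graph:
  f — {k}
  h — {k,r}
  k — {f,h,n,r,w}
  n — {k}
  r — {h,k}
  w — {k}

N(f) = ["k"]

Answer: ["k"]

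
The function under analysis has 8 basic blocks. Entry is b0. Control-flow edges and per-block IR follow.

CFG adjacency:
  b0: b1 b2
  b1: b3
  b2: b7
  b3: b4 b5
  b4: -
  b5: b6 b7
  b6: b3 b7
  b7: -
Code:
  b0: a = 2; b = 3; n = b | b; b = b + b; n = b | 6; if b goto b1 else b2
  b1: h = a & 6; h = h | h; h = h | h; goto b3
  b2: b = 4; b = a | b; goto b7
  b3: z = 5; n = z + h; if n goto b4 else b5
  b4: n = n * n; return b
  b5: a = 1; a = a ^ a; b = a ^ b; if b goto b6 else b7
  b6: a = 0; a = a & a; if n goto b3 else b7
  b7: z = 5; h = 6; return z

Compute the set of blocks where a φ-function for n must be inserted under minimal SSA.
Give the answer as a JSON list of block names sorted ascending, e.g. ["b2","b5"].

Answer: ["b3", "b7"]

Analysis:
idom tree: b1←b0 b2←b0 b3←b1 b4←b3 b5←b3 b6←b5 b7←b0
Join-block Dom:
  b3: preds {b1,b6}: {b0,b1} ∩ {b0,b1,b3,b5,b6} = {b0,b1}; idom=b1
  b7: preds {b2,b5,b6}: {b0,b2} ∩ {b0,b1,b3,b5} ∩ {b0,b1,b3,b5,b6} = {b0}; idom=b0

DF walk-up:
  join b3 pred b1: · stop@b1
  join b3 pred b6: b6→b5→b3 stop@b1
  join b7 pred b2: b2 stop@b0
  join b7 pred b5: b5→b3→b1 stop@b0
  join b7 pred b6: b6→b5→b3→b1 stop@b0
  DF(b0)=∅
  DF(b1)={b7}
  DF(b2)={b7}
  DF(b3)={b3,b7}
  DF(b4)=∅
  DF(b5)={b3,b7}
  DF(b6)={b3,b7}
  DF(b7)=∅

φ for n: defs {b0,b3,b4}
  DF⁺ = {b3,b7}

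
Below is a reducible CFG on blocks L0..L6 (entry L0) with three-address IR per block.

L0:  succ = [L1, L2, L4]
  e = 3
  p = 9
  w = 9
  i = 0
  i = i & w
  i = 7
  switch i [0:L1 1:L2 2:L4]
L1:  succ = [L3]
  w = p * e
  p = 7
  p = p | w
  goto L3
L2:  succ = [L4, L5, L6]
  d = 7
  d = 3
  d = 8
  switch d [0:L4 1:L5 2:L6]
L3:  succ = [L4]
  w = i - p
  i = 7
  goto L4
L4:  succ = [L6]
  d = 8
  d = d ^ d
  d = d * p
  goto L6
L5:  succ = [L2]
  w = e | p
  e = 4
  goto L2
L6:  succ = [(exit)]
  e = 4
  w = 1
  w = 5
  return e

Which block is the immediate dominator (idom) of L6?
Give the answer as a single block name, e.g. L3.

idom tree: L1←L0 L2←L0 L3←L1 L4←L0 L5←L2 L6←L0
Join-block Dom:
  L2: preds {L0,L5}: {L0} ∩ {L0,L2,L5} = {L0}; idom=L0
  L4: preds {L0,L2,L3}: {L0} ∩ {L0,L2} ∩ {L0,L1,L3} = {L0}; idom=L0
  L6: preds {L2,L4}: {L0,L2} ∩ {L0,L4} = {L0}; idom=L0

idom(L6) = L0

Answer: L0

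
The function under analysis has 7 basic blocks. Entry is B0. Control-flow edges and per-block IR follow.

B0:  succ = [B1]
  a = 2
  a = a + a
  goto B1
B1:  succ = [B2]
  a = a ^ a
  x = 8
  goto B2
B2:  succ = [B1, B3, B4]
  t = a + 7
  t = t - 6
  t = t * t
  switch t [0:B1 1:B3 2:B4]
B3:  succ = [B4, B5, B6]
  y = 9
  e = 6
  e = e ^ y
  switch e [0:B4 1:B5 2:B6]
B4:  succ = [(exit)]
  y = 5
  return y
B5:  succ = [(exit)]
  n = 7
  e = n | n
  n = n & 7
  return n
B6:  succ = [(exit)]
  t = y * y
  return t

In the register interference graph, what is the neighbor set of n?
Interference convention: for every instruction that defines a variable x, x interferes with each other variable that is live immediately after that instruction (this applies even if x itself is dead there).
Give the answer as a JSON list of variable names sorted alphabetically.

Block summaries:
  B0: {a} / ∅
  B1: {a,x} / {a}
  B2: {t} / {a}
  B3: {e,y} / ∅
  B4: {y} / ∅
  B5: {e,n} / ∅
  B6: {t} / {y}

Backward fixpoint:
  live B0: ∅→{a}
  live B1: {a}→{a}
  live B2: {a}→{a}
  live B3: ∅→{y}
  live B4: ∅→∅
  live B5: ∅→∅
  live B6: {y}→∅

Conflict graph:
  a: {t,x}
  e: {n,y}
  n: {e}
  t: {a}
  x: {a}
  y: {e}

N(n) = ["e"]

Answer: ["e"]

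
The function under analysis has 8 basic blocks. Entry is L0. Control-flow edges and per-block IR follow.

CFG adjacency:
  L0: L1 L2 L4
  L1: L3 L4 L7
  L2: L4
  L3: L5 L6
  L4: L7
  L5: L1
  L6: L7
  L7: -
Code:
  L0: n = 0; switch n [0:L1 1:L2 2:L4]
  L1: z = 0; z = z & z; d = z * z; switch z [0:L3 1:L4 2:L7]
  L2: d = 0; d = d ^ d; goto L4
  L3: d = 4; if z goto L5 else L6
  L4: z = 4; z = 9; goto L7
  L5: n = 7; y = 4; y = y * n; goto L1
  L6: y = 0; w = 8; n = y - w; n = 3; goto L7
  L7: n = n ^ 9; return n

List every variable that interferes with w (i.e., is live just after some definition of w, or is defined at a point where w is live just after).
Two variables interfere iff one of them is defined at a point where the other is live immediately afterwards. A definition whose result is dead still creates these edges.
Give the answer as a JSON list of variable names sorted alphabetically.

Per-block:
  L0: def={n} ue=∅
  L1: def={d,z} ue=∅
  L2: def={d} ue=∅
  L3: def={d} ue={z}
  L4: def={z} ue=∅
  L5: def={n,y} ue=∅
  L6: def={n,w,y} ue=∅
  L7: def={n} ue={n}

Live sets:
  L0 li=∅ lo={n}
  L1 li={n} lo={n,z}
  L2 li={n} lo={n}
  L3 li={z} lo=∅
  L4 li={n} lo={n}
  L5 li=∅ lo={n}
  L6 li=∅ lo={n}
  L7 li={n} lo=∅

Conflict graph:
  d↔{n,z}
  n↔{d,y,z}
  w↔{y}
  y↔{n,w}
  z↔{d,n}

N(w) = ["y"]

Answer: ["y"]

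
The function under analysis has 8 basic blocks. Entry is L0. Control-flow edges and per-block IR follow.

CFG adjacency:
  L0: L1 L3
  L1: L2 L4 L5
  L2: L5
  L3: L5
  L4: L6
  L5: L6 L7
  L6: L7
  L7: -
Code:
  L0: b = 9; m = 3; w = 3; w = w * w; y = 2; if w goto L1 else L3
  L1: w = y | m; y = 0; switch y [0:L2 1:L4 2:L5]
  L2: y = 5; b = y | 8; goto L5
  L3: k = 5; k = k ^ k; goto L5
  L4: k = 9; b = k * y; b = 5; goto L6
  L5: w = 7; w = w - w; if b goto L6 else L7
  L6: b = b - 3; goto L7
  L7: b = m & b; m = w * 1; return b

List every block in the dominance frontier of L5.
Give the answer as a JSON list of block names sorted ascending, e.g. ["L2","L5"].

Answer: ["L6", "L7"]

Analysis:
idom tree: L1←L0 L2←L1 L3←L0 L4←L1 L5←L0 L6←L0 L7←L0
Join-block Dom:
  L5: preds {L1,L2,L3}: {L0,L1} ∩ {L0,L1,L2} ∩ {L0,L3} = {L0}; idom=L0
  L6: preds {L4,L5}: {L0,L1,L4} ∩ {L0,L5} = {L0}; idom=L0
  L7: preds {L5,L6}: {L0,L5} ∩ {L0,L6} = {L0}; idom=L0

DF walk-up:
  join L5 pred L1: L1 stop@L0
  join L5 pred L2: L2→L1 stop@L0
  join L5 pred L3: L3 stop@L0
  join L6 pred L4: L4→L1 stop@L0
  join L6 pred L5: L5 stop@L0
  join L7 pred L5: L5 stop@L0
  join L7 pred L6: L6 stop@L0
  L0: DF=∅
  L1: DF={L5,L6}
  L2: DF={L5}
  L3: DF={L5}
  L4: DF={L6}
  L5: DF={L6,L7}
  L6: DF={L7}
  L7: DF=∅

DF(L5) = ["L6", "L7"]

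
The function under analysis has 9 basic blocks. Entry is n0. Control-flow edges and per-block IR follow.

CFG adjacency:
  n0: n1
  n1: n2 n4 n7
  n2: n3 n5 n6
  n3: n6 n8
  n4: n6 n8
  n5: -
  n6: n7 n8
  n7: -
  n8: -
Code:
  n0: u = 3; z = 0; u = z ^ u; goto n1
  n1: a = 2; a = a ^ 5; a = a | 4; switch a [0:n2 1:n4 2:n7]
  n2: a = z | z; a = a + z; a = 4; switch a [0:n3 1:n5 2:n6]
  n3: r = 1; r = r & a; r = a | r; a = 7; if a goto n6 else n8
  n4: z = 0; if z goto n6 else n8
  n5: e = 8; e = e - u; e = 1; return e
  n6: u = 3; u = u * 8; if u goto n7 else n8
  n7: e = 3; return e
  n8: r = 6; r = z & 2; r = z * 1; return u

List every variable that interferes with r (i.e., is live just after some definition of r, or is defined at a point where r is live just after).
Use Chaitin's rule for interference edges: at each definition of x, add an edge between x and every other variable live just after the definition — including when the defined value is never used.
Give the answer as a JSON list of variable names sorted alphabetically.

Answer: ["a", "u", "z"]

Analysis:
Block summaries:
  n0 def {u,z} use ∅
  n1 def {a} use ∅
  n2 def {a} use {z}
  n3 def {a,r} use {a}
  n4 def {z} use ∅
  n5 def {e} use {u}
  n6 def {u} use ∅
  n7 def {e} use ∅
  n8 def {r} use {u,z}

Live sets:
  live n0: ∅→{u,z}
  live n1: {u,z}→{u,z}
  live n2: {u,z}→{a,u,z}
  live n3: {a,u,z}→{u,z}
  live n4: {u}→{u,z}
  live n5: {u}→∅
  live n6: {z}→{u,z}
  live n7: ∅→∅
  live n8: {u,z}→∅

Interference:
  a↔{r,u,z}
  e↔{u}
  r↔{a,u,z}
  u↔{a,e,r,z}
  z↔{a,r,u}

N(r) = ["a", "u", "z"]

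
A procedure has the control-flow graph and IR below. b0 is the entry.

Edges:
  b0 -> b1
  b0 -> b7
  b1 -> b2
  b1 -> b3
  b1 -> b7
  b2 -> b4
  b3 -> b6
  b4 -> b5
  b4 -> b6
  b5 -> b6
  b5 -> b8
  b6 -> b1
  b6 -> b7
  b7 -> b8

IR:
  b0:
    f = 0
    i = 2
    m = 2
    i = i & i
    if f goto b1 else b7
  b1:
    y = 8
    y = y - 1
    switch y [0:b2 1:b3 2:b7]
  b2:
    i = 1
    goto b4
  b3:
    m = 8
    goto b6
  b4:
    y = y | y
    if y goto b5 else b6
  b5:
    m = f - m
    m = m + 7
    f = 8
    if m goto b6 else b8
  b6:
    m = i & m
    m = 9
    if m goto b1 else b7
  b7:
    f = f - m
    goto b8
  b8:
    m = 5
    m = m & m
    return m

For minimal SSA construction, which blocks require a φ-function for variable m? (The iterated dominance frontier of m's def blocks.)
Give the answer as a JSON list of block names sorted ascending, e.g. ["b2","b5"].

Answer: ["b1", "b6", "b7", "b8"]

Analysis:
idom tree: b1←b0 b2←b1 b3←b1 b4←b2 b5←b4 b6←b1 b7←b0 b8←b0
Dom∩ at merges:
  b1: preds {b0,b6}: {b0} ∩ {b0,b1,b6} = {b0}; idom=b0
  b6: preds {b3,b4,b5}: {b0,b1,b3} ∩ {b0,b1,b2,b4} ∩ {b0,b1,b2,b4,b5} = {b0,b1}; idom=b1
  b7: preds {b0,b1,b6}: {b0} ∩ {b0,b1} ∩ {b0,b1,b6} = {b0}; idom=b0
  b8: preds {b5,b7}: {b0,b1,b2,b4,b5} ∩ {b0,b7} = {b0}; idom=b0

DF derivation:
  b1←b0: walk · to b0
  b1←b6: walk b6→b1 to b0
  b6←b3: walk b3 to b1
  b6←b4: walk b4→b2 to b1
  b6←b5: walk b5→b4→b2 to b1
  b7←b0: walk · to b0
  b7←b1: walk b1 to b0
  b7←b6: walk b6→b1 to b0
  b8←b5: walk b5→b4→b2→b1 to b0
  b8←b7: walk b7 to b0
  b0: DF=∅
  b1: DF={b1,b7,b8}
  b2: DF={b6,b8}
  b3: DF={b6}
  b4: DF={b6,b8}
  b5: DF={b6,b8}
  b6: DF={b1,b7}
  b7: DF={b8}
  b8: DF=∅

φ for m: defs {b0,b3,b5,b6,b8}
  DF⁺ = {b1,b6,b7,b8}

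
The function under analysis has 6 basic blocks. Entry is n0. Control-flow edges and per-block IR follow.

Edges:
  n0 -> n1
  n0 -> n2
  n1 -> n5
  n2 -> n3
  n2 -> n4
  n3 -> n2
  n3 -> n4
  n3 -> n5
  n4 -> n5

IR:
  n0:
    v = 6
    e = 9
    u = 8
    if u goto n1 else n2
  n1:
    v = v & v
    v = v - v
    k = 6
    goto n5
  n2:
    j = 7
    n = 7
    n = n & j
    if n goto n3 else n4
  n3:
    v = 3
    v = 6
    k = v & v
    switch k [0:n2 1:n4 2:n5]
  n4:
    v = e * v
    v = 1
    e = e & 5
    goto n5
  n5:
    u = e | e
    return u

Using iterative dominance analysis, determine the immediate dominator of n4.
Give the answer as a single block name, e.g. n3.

Answer: n2

Working:
idom tree: n1←n0 n2←n0 n3←n2 n4←n2 n5←n0
Join-block Dom:
  n2: preds {n0,n3}: {n0} ∩ {n0,n2,n3} = {n0}; idom=n0
  n4: preds {n2,n3}: {n0,n2} ∩ {n0,n2,n3} = {n0,n2}; idom=n2
  n5: preds {n1,n3,n4}: {n0,n1} ∩ {n0,n2,n3} ∩ {n0,n2,n4} = {n0}; idom=n0

idom(n4) = n2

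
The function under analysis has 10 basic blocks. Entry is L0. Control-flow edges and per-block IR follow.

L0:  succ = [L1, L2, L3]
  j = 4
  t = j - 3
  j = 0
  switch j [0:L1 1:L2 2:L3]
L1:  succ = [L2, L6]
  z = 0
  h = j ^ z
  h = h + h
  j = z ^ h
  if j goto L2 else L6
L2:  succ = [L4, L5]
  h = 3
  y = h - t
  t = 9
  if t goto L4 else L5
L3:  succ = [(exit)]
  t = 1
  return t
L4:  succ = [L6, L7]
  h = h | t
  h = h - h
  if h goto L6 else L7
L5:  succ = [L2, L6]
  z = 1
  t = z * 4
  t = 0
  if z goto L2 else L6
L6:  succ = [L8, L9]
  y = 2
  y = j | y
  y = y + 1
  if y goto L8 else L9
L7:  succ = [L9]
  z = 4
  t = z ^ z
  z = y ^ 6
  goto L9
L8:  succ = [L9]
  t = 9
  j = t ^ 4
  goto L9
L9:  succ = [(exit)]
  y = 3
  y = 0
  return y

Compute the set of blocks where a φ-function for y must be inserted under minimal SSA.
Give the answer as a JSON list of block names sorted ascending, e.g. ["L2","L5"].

Answer: ["L2", "L6", "L9"]

Working:
idom tree: L1←L0 L2←L0 L3←L0 L4←L2 L5←L2 L6←L0 L7←L4 L8←L6 L9←L0
Dom at joins:
  L2: preds {L0,L1,L5}: {L0} ∩ {L0,L1} ∩ {L0,L2,L5} = {L0}; idom=L0
  L6: preds {L1,L4,L5}: {L0,L1} ∩ {L0,L2,L4} ∩ {L0,L2,L5} = {L0}; idom=L0
  L9: preds {L6,L7,L8}: {L0,L6} ∩ {L0,L2,L4,L7} ∩ {L0,L6,L8} = {L0}; idom=L0

DF walk-up:
  join L2 pred L0: · stop@L0
  join L2 pred L1: L1 stop@L0
  join L2 pred L5: L5→L2 stop@L0
  join L6 pred L1: L1 stop@L0
  join L6 pred L4: L4→L2 stop@L0
  join L6 pred L5: L5→L2 stop@L0
  join L9 pred L6: L6 stop@L0
  join L9 pred L7: L7→L4→L2 stop@L0
  join L9 pred L8: L8→L6 stop@L0
  L0: DF=∅
  L1: DF={L2,L6}
  L2: DF={L2,L6,L9}
  L3: DF=∅
  L4: DF={L6,L9}
  L5: DF={L2,L6}
  L6: DF={L9}
  L7: DF={L9}
  L8: DF={L9}
  L9: DF=∅

φ for y: defs {L2,L6,L9}
  DF⁺ = {L2,L6,L9}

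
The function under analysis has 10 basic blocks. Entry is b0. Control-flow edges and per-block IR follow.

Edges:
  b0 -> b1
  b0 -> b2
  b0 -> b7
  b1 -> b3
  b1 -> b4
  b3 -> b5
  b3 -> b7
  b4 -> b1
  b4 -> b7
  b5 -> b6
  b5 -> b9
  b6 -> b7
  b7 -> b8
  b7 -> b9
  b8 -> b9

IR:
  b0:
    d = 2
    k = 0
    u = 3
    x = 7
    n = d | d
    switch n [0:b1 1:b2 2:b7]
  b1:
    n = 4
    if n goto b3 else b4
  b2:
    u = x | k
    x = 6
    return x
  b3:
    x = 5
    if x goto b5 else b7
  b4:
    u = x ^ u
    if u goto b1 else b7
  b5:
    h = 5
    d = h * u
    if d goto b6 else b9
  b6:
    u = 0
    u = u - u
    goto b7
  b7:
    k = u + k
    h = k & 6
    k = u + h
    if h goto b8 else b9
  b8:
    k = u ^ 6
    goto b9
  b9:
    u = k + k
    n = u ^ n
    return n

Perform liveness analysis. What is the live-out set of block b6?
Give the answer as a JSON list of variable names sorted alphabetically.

Answer: ["k", "n", "u"]

Working:
Per-block:
  b0: def={d,k,n,u,x} ue=∅
  b1: def={n} ue=∅
  b2: def={u,x} ue={k,x}
  b3: def={x} ue=∅
  b4: def={u} ue={u,x}
  b5: def={d,h} ue={u}
  b6: def={u} ue=∅
  b7: def={h,k} ue={k,u}
  b8: def={k} ue={u}
  b9: def={n,u} ue={k,n}

Backward fixpoint:
  live b0: ∅→{k,n,u,x}
  live b1: {k,u,x}→{k,n,u,x}
  live b2: {k,x}→∅
  live b3: {k,n,u}→{k,n,u}
  live b4: {k,n,u,x}→{k,n,u,x}
  live b5: {k,n,u}→{k,n}
  live b6: {k,n}→{k,n,u}
  live b7: {k,n,u}→{k,n,u}
  live b8: {n,u}→{k,n}
  live b9: {k,n}→∅

live-out(b6) = ["k", "n", "u"]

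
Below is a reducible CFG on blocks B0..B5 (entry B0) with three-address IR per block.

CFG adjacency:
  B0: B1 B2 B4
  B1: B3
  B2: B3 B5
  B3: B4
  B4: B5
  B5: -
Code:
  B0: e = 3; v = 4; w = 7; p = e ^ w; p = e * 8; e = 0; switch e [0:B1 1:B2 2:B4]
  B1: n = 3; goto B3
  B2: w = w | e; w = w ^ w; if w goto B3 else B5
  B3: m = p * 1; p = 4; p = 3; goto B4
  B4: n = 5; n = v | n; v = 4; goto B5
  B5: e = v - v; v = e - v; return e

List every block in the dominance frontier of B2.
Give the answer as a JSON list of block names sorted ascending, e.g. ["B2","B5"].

idom tree: B1←B0 B2←B0 B3←B0 B4←B0 B5←B0
Join-block Dom:
  B3: preds {B1,B2}: {B0,B1} ∩ {B0,B2} = {B0}; idom=B0
  B4: preds {B0,B3}: {B0} ∩ {B0,B3} = {B0}; idom=B0
  B5: preds {B2,B4}: {B0,B2} ∩ {B0,B4} = {B0}; idom=B0

DF derivation:
  join B3 pred B1: B1 stop@B0
  join B3 pred B2: B2 stop@B0
  join B4 pred B0: · stop@B0
  join B4 pred B3: B3 stop@B0
  join B5 pred B2: B2 stop@B0
  join B5 pred B4: B4 stop@B0
  B0: DF=∅
  B1: DF={B3}
  B2: DF={B3,B5}
  B3: DF={B4}
  B4: DF={B5}
  B5: DF=∅

DF(B2) = ["B3", "B5"]

Answer: ["B3", "B5"]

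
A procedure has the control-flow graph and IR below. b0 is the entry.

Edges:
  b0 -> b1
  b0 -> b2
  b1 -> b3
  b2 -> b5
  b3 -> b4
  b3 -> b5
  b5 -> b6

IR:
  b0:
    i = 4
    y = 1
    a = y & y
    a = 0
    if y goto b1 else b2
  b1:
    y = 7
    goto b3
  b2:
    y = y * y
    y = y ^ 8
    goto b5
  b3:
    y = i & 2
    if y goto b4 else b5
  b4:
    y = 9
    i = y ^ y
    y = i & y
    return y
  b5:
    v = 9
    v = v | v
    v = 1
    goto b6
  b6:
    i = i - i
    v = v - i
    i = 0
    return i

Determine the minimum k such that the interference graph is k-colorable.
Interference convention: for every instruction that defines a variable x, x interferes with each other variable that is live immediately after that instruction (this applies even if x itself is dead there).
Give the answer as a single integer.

Answer: 3

Working:
Block summaries:
  b0: {a,i,y} / ∅
  b1: {y} / ∅
  b2: {y} / {y}
  b3: {y} / {i}
  b4: {i,y} / ∅
  b5: {v} / ∅
  b6: {i,v} / {i,v}

Live sets:
  b0: in=∅ out={i,y}
  b1: in={i} out={i}
  b2: in={i,y} out={i}
  b3: in={i} out={i}
  b4: in=∅ out=∅
  b5: in={i} out={i,v}
  b6: in={i,v} out=∅

Conflict graph:
  a: {i,y}
  i: {a,v,y}
  v: {i}
  y: {a,i}

Chromatic number:
  {a,i,y} pairwise interfere (3-clique) ⇒ χ ≥ 3
  assign a→c1 i→c0 v→c1 y→c2 — no edge inside a register ⇒ χ ≤ 3
  χ = 3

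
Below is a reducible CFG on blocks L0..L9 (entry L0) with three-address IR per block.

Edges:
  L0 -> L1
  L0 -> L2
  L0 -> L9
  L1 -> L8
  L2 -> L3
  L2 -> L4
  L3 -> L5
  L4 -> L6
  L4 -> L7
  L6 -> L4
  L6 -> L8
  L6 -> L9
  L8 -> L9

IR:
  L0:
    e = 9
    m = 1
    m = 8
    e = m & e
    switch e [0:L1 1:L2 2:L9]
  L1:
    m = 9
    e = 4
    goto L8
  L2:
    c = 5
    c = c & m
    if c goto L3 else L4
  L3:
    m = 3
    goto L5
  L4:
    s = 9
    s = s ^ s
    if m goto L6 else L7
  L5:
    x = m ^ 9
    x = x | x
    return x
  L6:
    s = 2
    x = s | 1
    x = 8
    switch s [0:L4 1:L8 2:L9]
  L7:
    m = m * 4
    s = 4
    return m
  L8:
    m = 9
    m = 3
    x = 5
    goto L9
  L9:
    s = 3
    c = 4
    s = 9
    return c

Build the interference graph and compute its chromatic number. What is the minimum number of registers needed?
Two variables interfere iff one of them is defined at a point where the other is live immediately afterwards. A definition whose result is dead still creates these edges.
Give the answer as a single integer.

Answer: 3

Derivation:
Block summaries:
  L0 def {e,m} use ∅
  L1 def {e,m} use ∅
  L2 def {c} use {m}
  L3 def {m} use ∅
  L4 def {s} use {m}
  L5 def {x} use {m}
  L6 def {s,x} use ∅
  L7 def {m,s} use {m}
  L8 def {m,x} use ∅
  L9 def {c,s} use ∅

Backward fixpoint:
  live L0: ∅→{m}
  live L1: ∅→∅
  live L2: {m}→{m}
  live L3: ∅→{m}
  live L4: {m}→{m}
  live L5: {m}→∅
  live L6: {m}→{m}
  live L7: {m}→∅
  live L8: ∅→∅
  live L9: ∅→∅

Conflict graph:
  c↔{m,s}
  e↔{m}
  m↔{c,e,s,x}
  s↔{c,m,x}
  x↔{m,s}

Chromatic number:
  lower bound: {c,m,s} mutually conflict ⇒ χ ≥ 3
  3-colouring: R0={m}  R1={e,s}  R2={c,x}
  χ = 3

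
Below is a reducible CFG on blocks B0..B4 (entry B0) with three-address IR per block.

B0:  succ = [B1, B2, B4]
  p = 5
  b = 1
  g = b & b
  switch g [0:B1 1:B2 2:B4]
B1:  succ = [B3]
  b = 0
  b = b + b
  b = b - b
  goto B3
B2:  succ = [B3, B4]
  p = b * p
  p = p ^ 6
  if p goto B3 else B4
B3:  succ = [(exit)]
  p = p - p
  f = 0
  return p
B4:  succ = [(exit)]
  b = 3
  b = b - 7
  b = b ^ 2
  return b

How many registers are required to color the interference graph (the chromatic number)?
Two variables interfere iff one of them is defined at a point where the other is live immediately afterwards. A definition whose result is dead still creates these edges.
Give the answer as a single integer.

Answer: 3

Working:
Block summaries:
  B0: {b,g,p} / ∅
  B1: {b} / ∅
  B2: {p} / {b,p}
  B3: {f,p} / {p}
  B4: {b} / ∅

Live sets:
  B0: in=∅ out={b,p}
  B1: in={p} out={p}
  B2: in={b,p} out={p}
  B3: in={p} out=∅
  B4: in=∅ out=∅

Conflict graph:
  b↔{g,p}
  f↔{p}
  g↔{b,p}
  p↔{b,f,g}

Registers:
  clique {b,g,p} ⇒ need ≥ 3
  assign b→R1 f→R1 g→R2 p→R0 — no edge inside a register ⇒ χ ≤ 3
  χ = 3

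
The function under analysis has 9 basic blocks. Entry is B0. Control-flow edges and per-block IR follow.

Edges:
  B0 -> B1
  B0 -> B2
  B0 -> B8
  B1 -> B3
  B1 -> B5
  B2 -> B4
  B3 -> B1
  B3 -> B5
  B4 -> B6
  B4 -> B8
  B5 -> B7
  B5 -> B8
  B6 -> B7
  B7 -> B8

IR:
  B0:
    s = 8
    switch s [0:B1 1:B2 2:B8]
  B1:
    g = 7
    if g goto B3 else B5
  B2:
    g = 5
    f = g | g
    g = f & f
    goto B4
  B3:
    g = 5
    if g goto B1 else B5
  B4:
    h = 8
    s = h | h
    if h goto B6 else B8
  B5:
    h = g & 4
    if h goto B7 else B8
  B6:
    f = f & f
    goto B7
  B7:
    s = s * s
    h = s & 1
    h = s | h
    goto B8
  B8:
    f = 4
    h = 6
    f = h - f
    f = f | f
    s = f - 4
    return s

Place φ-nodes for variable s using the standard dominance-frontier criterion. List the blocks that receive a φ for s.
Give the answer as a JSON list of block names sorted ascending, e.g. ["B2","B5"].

Answer: ["B7", "B8"]

Analysis:
idom tree: B1←B0 B2←B0 B3←B1 B4←B2 B5←B1 B6←B4 B7←B0 B8←B0
Join-block Dom:
  B1: preds {B0,B3}: {B0} ∩ {B0,B1,B3} = {B0}; idom=B0
  B5: preds {B1,B3}: {B0,B1} ∩ {B0,B1,B3} = {B0,B1}; idom=B1
  B7: preds {B5,B6}: {B0,B1,B5} ∩ {B0,B2,B4,B6} = {B0}; idom=B0
  B8: preds {B0,B4,B5,B7}: {B0} ∩ {B0,B2,B4} ∩ {B0,B1,B5} ∩ {B0,B7} = {B0}; idom=B0

DF derivation:
  B1←B0: walk · to B0
  B1←B3: walk B3→B1 to B0
  B5←B1: walk · to B1
  B5←B3: walk B3 to B1
  B7←B5: walk B5→B1 to B0
  B7←B6: walk B6→B4→B2 to B0
  B8←B0: walk · to B0
  B8←B4: walk B4→B2 to B0
  B8←B5: walk B5→B1 to B0
  B8←B7: walk B7 to B0
  DF(B0)=∅
  DF(B1)={B1,B7,B8}
  DF(B2)={B7,B8}
  DF(B3)={B1,B5}
  DF(B4)={B7,B8}
  DF(B5)={B7,B8}
  DF(B6)={B7}
  DF(B7)={B8}
  DF(B8)=∅

φ for s: defs {B0,B4,B7,B8}
  DF⁺ = {B7,B8}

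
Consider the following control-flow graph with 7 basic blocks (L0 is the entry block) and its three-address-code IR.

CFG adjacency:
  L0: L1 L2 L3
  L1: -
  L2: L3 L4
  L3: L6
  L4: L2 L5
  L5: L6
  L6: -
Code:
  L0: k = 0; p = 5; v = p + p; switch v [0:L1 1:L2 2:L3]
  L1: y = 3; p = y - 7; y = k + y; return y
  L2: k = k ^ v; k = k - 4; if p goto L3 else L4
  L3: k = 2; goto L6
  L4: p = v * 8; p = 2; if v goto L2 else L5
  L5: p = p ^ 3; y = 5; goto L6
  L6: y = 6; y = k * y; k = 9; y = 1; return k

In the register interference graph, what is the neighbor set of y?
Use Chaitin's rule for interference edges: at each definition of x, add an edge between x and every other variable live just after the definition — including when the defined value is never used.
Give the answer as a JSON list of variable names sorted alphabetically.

Answer: ["k", "p"]

Derivation:
Block summaries:
  L0 def {k,p,v} use ∅
  L1 def {p,y} use {k}
  L2 def {k} use {k,p,v}
  L3 def {k} use ∅
  L4 def {p} use {v}
  L5 def {p,y} use {p}
  L6 def {k,y} use {k}

Backward fixpoint:
  L0 li=∅ lo={k,p,v}
  L1 li={k} lo=∅
  L2 li={k,p,v} lo={k,v}
  L3 li=∅ lo={k}
  L4 li={k,v} lo={k,p,v}
  L5 li={k,p} lo={k}
  L6 li={k} lo=∅

Conflict graph:
  k: {p,v,y}
  p: {k,v,y}
  v: {k,p}
  y: {k,p}

N(y) = ["k", "p"]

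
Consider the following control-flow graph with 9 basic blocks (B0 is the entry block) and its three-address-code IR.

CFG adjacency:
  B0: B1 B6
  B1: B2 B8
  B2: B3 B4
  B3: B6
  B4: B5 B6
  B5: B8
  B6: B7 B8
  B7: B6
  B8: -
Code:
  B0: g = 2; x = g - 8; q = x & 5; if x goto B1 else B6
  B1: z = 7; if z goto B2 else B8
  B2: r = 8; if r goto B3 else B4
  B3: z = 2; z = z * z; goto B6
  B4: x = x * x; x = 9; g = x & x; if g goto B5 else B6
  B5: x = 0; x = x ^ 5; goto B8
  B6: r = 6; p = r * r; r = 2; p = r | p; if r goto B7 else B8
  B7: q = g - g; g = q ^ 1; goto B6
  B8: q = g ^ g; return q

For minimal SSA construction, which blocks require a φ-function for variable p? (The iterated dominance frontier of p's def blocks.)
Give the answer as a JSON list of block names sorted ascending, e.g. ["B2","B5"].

idom tree: B1←B0 B2←B1 B3←B2 B4←B2 B5←B4 B6←B0 B7←B6 B8←B0
Join-block Dom:
  B6: preds {B0,B3,B4,B7}: {B0} ∩ {B0,B1,B2,B3} ∩ {B0,B1,B2,B4} ∩ {B0,B6,B7} = {B0}; idom=B0
  B8: preds {B1,B5,B6}: {B0,B1} ∩ {B0,B1,B2,B4,B5} ∩ {B0,B6} = {B0}; idom=B0

Frontier:
  B6←B0: walk · to B0
  B6←B3: walk B3→B2→B1 to B0
  B6←B4: walk B4→B2→B1 to B0
  B6←B7: walk B7→B6 to B0
  B8←B1: walk B1 to B0
  B8←B5: walk B5→B4→B2→B1 to B0
  B8←B6: walk B6 to B0
  DF(B0)=∅
  DF(B1)={B6,B8}
  DF(B2)={B6,B8}
  DF(B3)={B6}
  DF(B4)={B6,B8}
  DF(B5)={B8}
  DF(B6)={B6,B8}
  DF(B7)={B6}
  DF(B8)=∅

φ for p: defs {B6}
  DF⁺ = {B6,B8}

Answer: ["B6", "B8"]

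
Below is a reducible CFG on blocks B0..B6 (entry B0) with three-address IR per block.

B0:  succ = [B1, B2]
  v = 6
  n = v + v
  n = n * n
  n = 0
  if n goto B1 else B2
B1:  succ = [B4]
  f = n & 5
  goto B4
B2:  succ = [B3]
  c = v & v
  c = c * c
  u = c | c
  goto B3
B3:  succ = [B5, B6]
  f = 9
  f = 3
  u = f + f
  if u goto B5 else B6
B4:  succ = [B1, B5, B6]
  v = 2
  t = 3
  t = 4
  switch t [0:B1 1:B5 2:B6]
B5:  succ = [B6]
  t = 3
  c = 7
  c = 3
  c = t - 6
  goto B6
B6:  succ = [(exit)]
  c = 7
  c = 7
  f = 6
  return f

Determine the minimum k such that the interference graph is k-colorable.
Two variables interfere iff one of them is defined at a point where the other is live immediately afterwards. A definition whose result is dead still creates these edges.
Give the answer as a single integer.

Per-block:
  B0 def {n,v} use ∅
  B1 def {f} use {n}
  B2 def {c,u} use {v}
  B3 def {f,u} use ∅
  B4 def {t,v} use ∅
  B5 def {c,t} use ∅
  B6 def {c,f} use ∅

Liveness:
  live B0: ∅→{n,v}
  live B1: {n}→{n}
  live B2: {v}→∅
  live B3: ∅→∅
  live B4: {n}→{n}
  live B5: ∅→∅
  live B6: ∅→∅

Interference:
  c — {t}
  f — {n}
  n — {f,t,v}
  t — {c,n}
  u — ∅
  v — {n}

Chromatic number:
  clique {c,t} ⇒ need ≥ 2
  assign c→R0 f→R1 n→R0 t→R1 u→R0 v→R1 — no edge inside a register ⇒ χ ≤ 2
  χ = 2

Answer: 2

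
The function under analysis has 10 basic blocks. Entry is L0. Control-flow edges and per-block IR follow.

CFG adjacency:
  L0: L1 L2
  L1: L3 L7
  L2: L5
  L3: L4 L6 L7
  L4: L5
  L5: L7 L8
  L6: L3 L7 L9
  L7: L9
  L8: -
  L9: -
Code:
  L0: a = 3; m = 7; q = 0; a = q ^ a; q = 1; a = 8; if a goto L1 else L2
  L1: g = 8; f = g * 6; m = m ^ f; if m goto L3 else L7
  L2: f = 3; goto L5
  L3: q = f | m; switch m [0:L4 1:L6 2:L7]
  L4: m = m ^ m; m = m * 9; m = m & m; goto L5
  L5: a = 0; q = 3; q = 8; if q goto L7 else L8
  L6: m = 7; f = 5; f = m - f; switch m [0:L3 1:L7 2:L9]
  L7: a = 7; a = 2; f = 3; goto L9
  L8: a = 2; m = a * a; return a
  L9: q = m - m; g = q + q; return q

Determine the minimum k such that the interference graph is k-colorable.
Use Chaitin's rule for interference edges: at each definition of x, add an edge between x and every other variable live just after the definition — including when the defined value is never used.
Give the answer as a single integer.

Answer: 3

Working:
def/use:
  L0: {a,m,q} / ∅
  L1: {f,g,m} / {m}
  L2: {f} / ∅
  L3: {q} / {f,m}
  L4: {m} / {m}
  L5: {a,q} / ∅
  L6: {f,m} / ∅
  L7: {a,f} / ∅
  L8: {a,m} / ∅
  L9: {g,q} / {m}

Liveness:
  live L0: ∅→{m}
  live L1: {m}→{f,m}
  live L2: {m}→{m}
  live L3: {f,m}→{m}
  live L4: {m}→{m}
  live L5: {m}→{m}
  live L6: ∅→{f,m}
  live L7: {m}→{m}
  live L8: ∅→∅
  live L9: {m}→∅

Conflict graph:
  a: {m,q}
  f: {m}
  g: {m,q}
  m: {a,f,g,q}
  q: {a,g,m}

Chromatic number:
  lower bound: {a,m,q} mutually conflict ⇒ χ ≥ 3
  3-colouring: c0={m}  c1={f,q}  c2={a,g}
  χ = 3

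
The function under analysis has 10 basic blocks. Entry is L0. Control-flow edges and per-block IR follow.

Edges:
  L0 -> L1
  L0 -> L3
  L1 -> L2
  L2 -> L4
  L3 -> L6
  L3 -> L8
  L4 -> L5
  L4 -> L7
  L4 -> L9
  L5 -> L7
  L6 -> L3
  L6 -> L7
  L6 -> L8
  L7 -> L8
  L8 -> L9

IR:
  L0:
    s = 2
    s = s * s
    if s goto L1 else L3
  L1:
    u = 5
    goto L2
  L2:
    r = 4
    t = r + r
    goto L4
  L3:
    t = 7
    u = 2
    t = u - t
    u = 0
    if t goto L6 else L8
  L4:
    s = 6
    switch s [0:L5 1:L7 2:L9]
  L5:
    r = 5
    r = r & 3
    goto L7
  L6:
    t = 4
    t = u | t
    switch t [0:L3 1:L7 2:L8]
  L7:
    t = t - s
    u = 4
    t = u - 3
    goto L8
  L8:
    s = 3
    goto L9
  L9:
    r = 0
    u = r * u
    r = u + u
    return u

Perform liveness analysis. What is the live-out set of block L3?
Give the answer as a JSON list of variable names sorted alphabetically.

Answer: ["s", "u"]

Derivation:
Per-block:
  L0: {s} / ∅
  L1: {u} / ∅
  L2: {r,t} / ∅
  L3: {t,u} / ∅
  L4: {s} / ∅
  L5: {r} / ∅
  L6: {t} / {u}
  L7: {t,u} / {s,t}
  L8: {s} / ∅
  L9: {r,u} / {u}

Backward fixpoint:
  L0 li=∅ lo={s}
  L1 li=∅ lo={u}
  L2 li={u} lo={t,u}
  L3 li={s} lo={s,u}
  L4 li={t,u} lo={s,t,u}
  L5 li={s,t} lo={s,t}
  L6 li={s,u} lo={s,t,u}
  L7 li={s,t} lo={u}
  L8 li={u} lo={u}
  L9 li={u} lo=∅

live-out(L3) = ["s", "u"]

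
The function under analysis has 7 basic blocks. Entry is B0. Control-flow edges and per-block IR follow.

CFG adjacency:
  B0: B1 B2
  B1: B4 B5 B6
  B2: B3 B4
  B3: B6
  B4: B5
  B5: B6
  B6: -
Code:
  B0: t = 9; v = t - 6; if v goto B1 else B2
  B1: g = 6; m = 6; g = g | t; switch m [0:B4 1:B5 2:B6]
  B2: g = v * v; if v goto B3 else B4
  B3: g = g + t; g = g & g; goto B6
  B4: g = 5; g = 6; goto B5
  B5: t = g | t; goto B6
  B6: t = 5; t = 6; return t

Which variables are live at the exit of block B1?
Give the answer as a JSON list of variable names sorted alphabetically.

Answer: ["g", "t"]

Derivation:
Block summaries:
  B0 def {t,v} use ∅
  B1 def {g,m} use {t}
  B2 def {g} use {v}
  B3 def {g} use {g,t}
  B4 def {g} use ∅
  B5 def {t} use {g,t}
  B6 def {t} use ∅

Backward fixpoint:
  B0: in=∅ out={t,v}
  B1: in={t} out={g,t}
  B2: in={t,v} out={g,t}
  B3: in={g,t} out=∅
  B4: in={t} out={g,t}
  B5: in={g,t} out=∅
  B6: in=∅ out=∅

live-out(B1) = ["g", "t"]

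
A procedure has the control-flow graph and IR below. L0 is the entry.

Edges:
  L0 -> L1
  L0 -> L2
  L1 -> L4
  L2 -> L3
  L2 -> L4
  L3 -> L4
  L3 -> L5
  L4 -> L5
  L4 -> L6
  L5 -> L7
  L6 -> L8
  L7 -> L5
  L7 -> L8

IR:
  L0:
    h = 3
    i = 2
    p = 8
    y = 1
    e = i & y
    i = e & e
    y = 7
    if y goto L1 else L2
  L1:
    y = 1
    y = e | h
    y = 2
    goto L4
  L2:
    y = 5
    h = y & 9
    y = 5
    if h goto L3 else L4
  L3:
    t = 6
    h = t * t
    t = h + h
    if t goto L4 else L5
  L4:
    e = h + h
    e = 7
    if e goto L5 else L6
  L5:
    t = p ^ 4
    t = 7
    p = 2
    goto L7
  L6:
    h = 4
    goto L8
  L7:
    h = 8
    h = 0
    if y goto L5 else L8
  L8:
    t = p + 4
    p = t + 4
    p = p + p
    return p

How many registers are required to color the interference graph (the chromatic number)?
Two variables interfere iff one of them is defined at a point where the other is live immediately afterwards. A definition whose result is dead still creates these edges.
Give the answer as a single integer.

Block summaries:
  L0: def={e,h,i,p,y} ue=∅
  L1: def={y} ue={e,h}
  L2: def={h,y} ue=∅
  L3: def={h,t} ue=∅
  L4: def={e} ue={h}
  L5: def={p,t} ue={p}
  L6: def={h} ue=∅
  L7: def={h} ue={y}
  L8: def={p,t} ue={p}

Live sets:
  L0 li=∅ lo={e,h,p}
  L1 li={e,h,p} lo={h,p,y}
  L2 li={p} lo={h,p,y}
  L3 li={p,y} lo={h,p,y}
  L4 li={h,p,y} lo={p,y}
  L5 li={p,y} lo={p,y}
  L6 li={p} lo={p}
  L7 li={p,y} lo={p,y}
  L8 li={p} lo=∅

Interference:
  e↔{h,i,p,y}
  h↔{e,i,p,t,y}
  i↔{e,h,p,y}
  p↔{e,h,i,t,y}
  t↔{h,p,y}
  y↔{e,h,i,p,t}

Colouring:
  {e,h,i,p,y} pairwise interfere (5-clique) ⇒ χ ≥ 5
  5-colouring: R0={h}  R1={p}  R2={y}  R3={e,t}  R4={i}
  χ = 5

Answer: 5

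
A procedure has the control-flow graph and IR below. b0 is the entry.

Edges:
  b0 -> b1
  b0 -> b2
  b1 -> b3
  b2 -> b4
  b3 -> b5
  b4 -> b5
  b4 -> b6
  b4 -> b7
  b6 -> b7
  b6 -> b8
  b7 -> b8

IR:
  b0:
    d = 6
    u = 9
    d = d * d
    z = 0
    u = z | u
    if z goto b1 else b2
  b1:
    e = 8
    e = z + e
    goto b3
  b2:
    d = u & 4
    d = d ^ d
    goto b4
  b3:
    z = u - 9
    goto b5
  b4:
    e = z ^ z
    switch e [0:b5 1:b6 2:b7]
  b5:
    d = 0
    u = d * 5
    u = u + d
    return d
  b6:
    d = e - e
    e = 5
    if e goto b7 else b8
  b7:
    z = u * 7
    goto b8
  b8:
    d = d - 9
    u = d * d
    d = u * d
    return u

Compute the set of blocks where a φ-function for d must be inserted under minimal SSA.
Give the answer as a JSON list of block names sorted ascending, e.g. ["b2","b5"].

Answer: ["b5", "b7", "b8"]

Analysis:
idom tree: b1←b0 b2←b0 b3←b1 b4←b2 b5←b0 b6←b4 b7←b4 b8←b4
Dom∩ at merges:
  b5: preds {b3,b4}: {b0,b1,b3} ∩ {b0,b2,b4} = {b0}; idom=b0
  b7: preds {b4,b6}: {b0,b2,b4} ∩ {b0,b2,b4,b6} = {b0,b2,b4}; idom=b4
  b8: preds {b6,b7}: {b0,b2,b4,b6} ∩ {b0,b2,b4,b7} = {b0,b2,b4}; idom=b4

DF derivation:
  join b5 pred b3: b3→b1 stop@b0
  join b5 pred b4: b4→b2 stop@b0
  join b7 pred b4: · stop@b4
  join b7 pred b6: b6 stop@b4
  join b8 pred b6: b6 stop@b4
  join b8 pred b7: b7 stop@b4
  DF(b0)=∅
  DF(b1)={b5}
  DF(b2)={b5}
  DF(b3)={b5}
  DF(b4)={b5}
  DF(b5)=∅
  DF(b6)={b7,b8}
  DF(b7)={b8}
  DF(b8)=∅

φ for d: defs {b0,b2,b5,b6,b8}
  DF⁺ = {b5,b7,b8}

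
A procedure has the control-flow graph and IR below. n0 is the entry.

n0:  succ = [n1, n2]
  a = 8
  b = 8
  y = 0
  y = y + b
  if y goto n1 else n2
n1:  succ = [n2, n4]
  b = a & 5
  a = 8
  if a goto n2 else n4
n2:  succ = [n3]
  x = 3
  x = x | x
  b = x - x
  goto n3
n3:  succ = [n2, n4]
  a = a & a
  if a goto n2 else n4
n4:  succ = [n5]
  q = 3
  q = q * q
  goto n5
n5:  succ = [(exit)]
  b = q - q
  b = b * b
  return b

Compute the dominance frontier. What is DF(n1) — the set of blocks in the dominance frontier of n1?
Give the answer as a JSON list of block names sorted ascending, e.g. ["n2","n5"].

Answer: ["n2", "n4"]

Analysis:
idom tree: n1←n0 n2←n0 n3←n2 n4←n0 n5←n4
Join-block Dom:
  n2: preds {n0,n1,n3}: {n0} ∩ {n0,n1} ∩ {n0,n2,n3} = {n0}; idom=n0
  n4: preds {n1,n3}: {n0,n1} ∩ {n0,n2,n3} = {n0}; idom=n0

Frontier:
  join n2 pred n0: · stop@n0
  join n2 pred n1: n1 stop@n0
  join n2 pred n3: n3→n2 stop@n0
  join n4 pred n1: n1 stop@n0
  join n4 pred n3: n3→n2 stop@n0
  n0 → ∅
  n1 → {n2,n4}
  n2 → {n2,n4}
  n3 → {n2,n4}
  n4 → ∅
  n5 → ∅

DF(n1) = ["n2", "n4"]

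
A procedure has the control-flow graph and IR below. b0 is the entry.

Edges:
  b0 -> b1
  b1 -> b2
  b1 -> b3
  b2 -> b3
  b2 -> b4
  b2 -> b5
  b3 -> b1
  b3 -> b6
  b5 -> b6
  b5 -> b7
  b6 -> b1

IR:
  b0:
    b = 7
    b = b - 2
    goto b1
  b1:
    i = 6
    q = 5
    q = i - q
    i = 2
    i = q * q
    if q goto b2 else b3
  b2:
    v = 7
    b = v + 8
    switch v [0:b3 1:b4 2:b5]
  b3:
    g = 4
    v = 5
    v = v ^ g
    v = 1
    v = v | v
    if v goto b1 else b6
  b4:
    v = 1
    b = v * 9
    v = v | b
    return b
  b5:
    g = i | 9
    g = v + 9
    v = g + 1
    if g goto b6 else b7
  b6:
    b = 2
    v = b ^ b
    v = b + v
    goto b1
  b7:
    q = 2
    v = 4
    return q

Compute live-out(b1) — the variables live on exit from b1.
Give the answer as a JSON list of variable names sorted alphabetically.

Block summaries:
  b0: {b} / ∅
  b1: {i,q} / ∅
  b2: {b,v} / ∅
  b3: {g,v} / ∅
  b4: {b,v} / ∅
  b5: {g,v} / {i,v}
  b6: {b,v} / ∅
  b7: {q,v} / ∅

Live sets:
  b0: in=∅ out=∅
  b1: in=∅ out={i}
  b2: in={i} out={i,v}
  b3: in=∅ out=∅
  b4: in=∅ out=∅
  b5: in={i,v} out=∅
  b6: in=∅ out=∅
  b7: in=∅ out=∅

live-out(b1) = ["i"]

Answer: ["i"]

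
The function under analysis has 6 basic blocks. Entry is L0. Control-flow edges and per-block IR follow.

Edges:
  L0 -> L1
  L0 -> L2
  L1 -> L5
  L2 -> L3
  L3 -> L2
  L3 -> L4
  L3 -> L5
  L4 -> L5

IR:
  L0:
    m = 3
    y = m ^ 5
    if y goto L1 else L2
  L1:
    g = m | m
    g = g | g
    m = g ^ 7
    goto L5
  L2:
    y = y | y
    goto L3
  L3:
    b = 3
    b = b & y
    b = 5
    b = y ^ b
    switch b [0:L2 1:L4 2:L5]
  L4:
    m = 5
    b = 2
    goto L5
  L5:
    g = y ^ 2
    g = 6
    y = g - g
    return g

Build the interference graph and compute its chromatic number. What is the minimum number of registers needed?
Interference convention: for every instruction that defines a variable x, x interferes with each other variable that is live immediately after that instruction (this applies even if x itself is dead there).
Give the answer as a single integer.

Per-block:
  L0: def={m,y} ue=∅
  L1: def={g,m} ue={m}
  L2: def={y} ue={y}
  L3: def={b} ue={y}
  L4: def={b,m} ue=∅
  L5: def={g,y} ue={y}

Backward fixpoint:
  L0 li=∅ lo={m,y}
  L1 li={m,y} lo={y}
  L2 li={y} lo={y}
  L3 li={y} lo={y}
  L4 li={y} lo={y}
  L5 li={y} lo=∅

Interfere edges:
  b: {y}
  g: {y}
  m: {y}
  y: {b,g,m}

Colouring:
  {b,y} pairwise interfere (2-clique) ⇒ χ ≥ 2
  2-colouring: c0={y}  c1={b,g,m}
  χ = 2

Answer: 2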